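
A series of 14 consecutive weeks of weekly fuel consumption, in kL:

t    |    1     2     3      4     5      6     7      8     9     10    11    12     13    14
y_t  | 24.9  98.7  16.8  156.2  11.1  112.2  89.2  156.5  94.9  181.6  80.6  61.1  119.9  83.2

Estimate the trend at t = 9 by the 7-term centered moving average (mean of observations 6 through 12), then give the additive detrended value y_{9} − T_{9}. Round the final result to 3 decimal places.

Trend T_9 = (112.2 + 89.2 + 156.5 + 94.9 + 181.6 + 80.6 + 61.1) / 7 = 776.1/7 = 110.87143
Detrended value: 94.9 − 110.87143 = -15.971

-15.971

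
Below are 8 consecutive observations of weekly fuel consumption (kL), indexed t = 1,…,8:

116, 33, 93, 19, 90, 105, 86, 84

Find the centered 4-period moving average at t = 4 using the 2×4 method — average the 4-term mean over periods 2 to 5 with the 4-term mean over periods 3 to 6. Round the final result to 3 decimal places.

Sum over 2–5: 33 + 93 + 19 + 90 = 235
Sum over 3–6: 93 + 19 + 90 + 105 = 307
CMA at t=4 = (235 + 307) / (2·4) = 542 / 8 = 67.750

67.750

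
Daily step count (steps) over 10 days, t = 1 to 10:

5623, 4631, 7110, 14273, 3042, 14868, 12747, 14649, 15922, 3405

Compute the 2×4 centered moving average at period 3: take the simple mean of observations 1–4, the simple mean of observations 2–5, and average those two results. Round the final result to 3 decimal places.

Sum over 1–4: 5623 + 4631 + 7110 + 14273 = 31637
Sum over 2–5: 4631 + 7110 + 14273 + 3042 = 29056
CMA at t=3 = (31637 + 29056) / (2·4) = 60693 / 8 = 7586.625

7586.625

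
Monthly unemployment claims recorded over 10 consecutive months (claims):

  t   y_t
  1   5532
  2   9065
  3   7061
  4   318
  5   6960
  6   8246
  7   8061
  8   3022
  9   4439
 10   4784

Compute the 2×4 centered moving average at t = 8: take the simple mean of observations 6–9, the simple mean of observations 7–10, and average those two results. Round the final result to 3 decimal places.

Sum over 6–9: 8246 + 8061 + 3022 + 4439 = 23768
Sum over 7–10: 8061 + 3022 + 4439 + 4784 = 20306
CMA at t=8 = (23768 + 20306) / (2·4) = 44074 / 8 = 5509.250

5509.250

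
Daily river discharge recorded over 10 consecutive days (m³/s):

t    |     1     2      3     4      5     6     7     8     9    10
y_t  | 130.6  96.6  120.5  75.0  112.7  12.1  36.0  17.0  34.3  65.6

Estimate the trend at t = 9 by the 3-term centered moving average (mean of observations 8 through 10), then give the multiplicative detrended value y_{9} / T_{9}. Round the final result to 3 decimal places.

0.880

Trend T_9 = (17.0 + 34.3 + 65.6) / 3 = 116.9/3 = 38.96667
Ratio to trend: 34.3 / 38.96667 = 0.880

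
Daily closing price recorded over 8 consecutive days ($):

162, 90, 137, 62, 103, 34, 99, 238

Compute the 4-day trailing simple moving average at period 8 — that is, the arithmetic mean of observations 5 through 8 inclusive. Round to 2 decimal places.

Sum of periods 5–8: 103 + 34 + 99 + 238 = 474
Divide by 4: 474 / 4 = 118.50

118.50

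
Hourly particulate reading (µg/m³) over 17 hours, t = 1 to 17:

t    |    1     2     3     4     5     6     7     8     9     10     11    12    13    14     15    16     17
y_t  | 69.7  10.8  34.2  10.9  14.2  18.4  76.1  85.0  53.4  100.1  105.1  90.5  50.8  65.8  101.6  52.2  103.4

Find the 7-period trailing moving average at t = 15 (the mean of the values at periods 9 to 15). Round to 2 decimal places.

Sum of periods 9–15: 53.4 + 100.1 + 105.1 + 90.5 + 50.8 + 65.8 + 101.6 = 567.3
Divide by 7: 567.3 / 7 = 81.04

81.04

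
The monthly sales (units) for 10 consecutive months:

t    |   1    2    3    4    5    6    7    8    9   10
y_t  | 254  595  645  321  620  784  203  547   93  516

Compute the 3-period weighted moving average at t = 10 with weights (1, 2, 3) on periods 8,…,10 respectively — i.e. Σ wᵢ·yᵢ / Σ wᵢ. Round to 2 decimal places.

Weighted sum: 1·547 + 2·93 + 3·516 = 547 + 186 + 1548 = 2281
Weight total: 1 + 2 + 3 = 6
WMA = 2281 / 6 = 380.17

380.17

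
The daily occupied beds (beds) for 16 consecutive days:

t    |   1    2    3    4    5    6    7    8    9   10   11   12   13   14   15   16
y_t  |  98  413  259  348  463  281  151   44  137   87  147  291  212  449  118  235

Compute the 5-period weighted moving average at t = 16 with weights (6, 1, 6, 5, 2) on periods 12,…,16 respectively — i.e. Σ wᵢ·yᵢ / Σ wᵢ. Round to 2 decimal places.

285.60

Weighted sum: 6·291 + 1·212 + 6·449 + 5·118 + 2·235 = 1746 + 212 + 2694 + 590 + 470 = 5712
Weight total: 6 + 1 + 6 + 5 + 2 = 20
WMA = 5712 / 20 = 285.60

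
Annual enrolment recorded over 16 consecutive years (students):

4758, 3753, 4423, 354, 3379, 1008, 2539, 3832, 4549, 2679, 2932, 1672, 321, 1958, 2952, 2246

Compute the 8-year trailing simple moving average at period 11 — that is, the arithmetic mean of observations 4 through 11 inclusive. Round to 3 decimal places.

2659.000

Sum of periods 4–11: 354 + 3379 + 1008 + 2539 + 3832 + 4549 + 2679 + 2932 = 21272
Divide by 8: 21272 / 8 = 2659.000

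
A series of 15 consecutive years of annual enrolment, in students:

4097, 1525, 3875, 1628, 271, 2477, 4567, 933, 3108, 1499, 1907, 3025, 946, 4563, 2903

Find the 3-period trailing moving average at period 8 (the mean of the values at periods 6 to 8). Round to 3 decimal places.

2659.000

Sum of periods 6–8: 2477 + 4567 + 933 = 7977
Divide by 3: 7977 / 3 = 2659.000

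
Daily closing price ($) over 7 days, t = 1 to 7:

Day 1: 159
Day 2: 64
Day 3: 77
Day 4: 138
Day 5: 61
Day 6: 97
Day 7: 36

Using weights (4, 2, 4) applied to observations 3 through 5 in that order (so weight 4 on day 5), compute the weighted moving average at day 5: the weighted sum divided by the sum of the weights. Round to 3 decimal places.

82.800

Weighted sum: 4·77 + 2·138 + 4·61 = 308 + 276 + 244 = 828
Weight total: 4 + 2 + 4 = 10
WMA = 828 / 10 = 82.800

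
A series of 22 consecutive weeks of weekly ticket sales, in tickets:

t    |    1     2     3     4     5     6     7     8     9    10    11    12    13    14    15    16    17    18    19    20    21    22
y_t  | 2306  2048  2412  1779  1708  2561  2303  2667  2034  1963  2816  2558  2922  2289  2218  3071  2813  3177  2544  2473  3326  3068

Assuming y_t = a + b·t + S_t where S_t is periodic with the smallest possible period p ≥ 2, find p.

5

First differences y_{t+1} − y_t: -258, 364, -633, -71, 853, -258, 364, -633, -71, 853, -258, 364, …
The difference pattern repeats every 5 terms and not for any smaller step, so p = 5.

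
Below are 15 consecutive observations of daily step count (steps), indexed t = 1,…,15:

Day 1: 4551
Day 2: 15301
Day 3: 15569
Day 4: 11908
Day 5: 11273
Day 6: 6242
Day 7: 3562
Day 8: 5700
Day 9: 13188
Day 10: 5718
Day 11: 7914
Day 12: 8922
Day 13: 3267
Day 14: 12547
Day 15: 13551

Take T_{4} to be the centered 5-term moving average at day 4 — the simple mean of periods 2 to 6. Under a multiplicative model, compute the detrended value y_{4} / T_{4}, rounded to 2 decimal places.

0.99

Trend T_4 = (15301 + 15569 + 11908 + 11273 + 6242) / 5 = 60293/5 = 12058.6000
Ratio to trend: 11908 / 12058.6000 = 0.99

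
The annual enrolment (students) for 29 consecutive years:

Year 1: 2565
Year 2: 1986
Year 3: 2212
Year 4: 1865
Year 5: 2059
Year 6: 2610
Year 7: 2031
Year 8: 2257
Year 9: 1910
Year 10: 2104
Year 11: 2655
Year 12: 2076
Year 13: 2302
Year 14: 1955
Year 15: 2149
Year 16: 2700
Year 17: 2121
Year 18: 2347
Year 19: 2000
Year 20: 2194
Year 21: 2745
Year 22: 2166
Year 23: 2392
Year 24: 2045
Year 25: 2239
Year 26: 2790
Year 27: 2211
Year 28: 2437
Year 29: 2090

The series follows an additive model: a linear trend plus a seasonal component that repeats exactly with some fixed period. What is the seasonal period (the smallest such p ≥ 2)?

5

First differences y_{t+1} − y_t: -579, 226, -347, 194, 551, -579, 226, -347, 194, 551, -579, 226, …
The difference pattern repeats every 5 terms and not for any smaller step, so p = 5.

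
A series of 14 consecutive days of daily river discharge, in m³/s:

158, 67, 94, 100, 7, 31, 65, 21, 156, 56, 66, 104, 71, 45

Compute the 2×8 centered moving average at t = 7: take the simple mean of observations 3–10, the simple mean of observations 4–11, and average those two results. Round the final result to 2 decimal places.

64.50

Sum over 3–10: 94 + 100 + 7 + 31 + 65 + 21 + 156 + 56 = 530
Sum over 4–11: 100 + 7 + 31 + 65 + 21 + 156 + 56 + 66 = 502
CMA at t=7 = (530 + 502) / (2·8) = 1032 / 16 = 64.50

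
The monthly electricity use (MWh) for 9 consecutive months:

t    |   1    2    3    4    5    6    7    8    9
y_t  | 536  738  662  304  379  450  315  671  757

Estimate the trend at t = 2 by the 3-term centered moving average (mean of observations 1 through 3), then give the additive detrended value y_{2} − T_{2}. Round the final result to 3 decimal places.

92.667

Trend T_2 = (536 + 738 + 662) / 3 = 1936/3 = 645.33333
Detrended value: 738 − 645.33333 = 92.667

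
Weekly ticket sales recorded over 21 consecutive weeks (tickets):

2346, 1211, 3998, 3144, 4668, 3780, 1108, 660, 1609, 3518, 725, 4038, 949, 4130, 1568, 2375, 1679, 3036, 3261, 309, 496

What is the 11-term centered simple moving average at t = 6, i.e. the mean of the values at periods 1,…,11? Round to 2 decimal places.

Sum of periods 1–11: 2346 + 1211 + 3998 + 3144 + 4668 + 3780 + 1108 + 660 + 1609 + 3518 + 725 = 26767
Divide by 11: 26767 / 11 = 2433.36

2433.36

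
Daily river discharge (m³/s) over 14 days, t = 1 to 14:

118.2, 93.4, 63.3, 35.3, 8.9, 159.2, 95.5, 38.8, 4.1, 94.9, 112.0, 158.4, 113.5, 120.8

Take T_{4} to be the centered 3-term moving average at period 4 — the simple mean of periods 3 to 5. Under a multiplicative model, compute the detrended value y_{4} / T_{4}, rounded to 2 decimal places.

0.99

Trend T_4 = (63.3 + 35.3 + 8.9) / 3 = 107.5/3 = 35.8333
Ratio to trend: 35.3 / 35.8333 = 0.99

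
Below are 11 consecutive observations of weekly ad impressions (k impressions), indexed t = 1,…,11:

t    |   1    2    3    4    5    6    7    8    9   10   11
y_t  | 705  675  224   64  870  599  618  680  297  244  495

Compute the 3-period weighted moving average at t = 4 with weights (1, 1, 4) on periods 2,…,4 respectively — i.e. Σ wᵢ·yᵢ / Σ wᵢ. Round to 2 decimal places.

Weighted sum: 1·675 + 1·224 + 4·64 = 675 + 224 + 256 = 1155
Weight total: 1 + 1 + 4 = 6
WMA = 1155 / 6 = 192.50

192.50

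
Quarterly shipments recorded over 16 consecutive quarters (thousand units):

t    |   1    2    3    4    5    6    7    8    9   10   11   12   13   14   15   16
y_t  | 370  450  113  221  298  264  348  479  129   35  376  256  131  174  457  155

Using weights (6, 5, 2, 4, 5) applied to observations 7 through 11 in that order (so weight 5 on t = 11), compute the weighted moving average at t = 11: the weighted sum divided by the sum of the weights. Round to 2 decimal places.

307.32

Weighted sum: 6·348 + 5·479 + 2·129 + 4·35 + 5·376 = 2088 + 2395 + 258 + 140 + 1880 = 6761
Weight total: 6 + 5 + 2 + 4 + 5 = 22
WMA = 6761 / 22 = 307.32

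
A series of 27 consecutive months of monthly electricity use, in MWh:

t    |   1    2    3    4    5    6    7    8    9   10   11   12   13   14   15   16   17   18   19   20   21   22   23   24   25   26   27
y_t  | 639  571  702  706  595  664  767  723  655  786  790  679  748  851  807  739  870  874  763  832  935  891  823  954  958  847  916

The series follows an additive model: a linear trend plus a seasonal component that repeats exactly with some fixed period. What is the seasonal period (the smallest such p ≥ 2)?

First differences y_{t+1} − y_t: -68, 131, 4, -111, 69, 103, -44, -68, 131, 4, -111, 69, 103, -44, -68, 131, …
The difference pattern repeats every 7 terms and not for any smaller step, so p = 7.

7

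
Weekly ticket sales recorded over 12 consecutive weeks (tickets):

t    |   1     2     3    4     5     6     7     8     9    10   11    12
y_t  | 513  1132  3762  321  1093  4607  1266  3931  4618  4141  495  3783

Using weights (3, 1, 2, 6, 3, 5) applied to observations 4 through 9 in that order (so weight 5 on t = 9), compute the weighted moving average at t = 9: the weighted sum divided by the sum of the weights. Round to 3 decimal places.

Weighted sum: 3·321 + 1·1093 + 2·4607 + 6·1266 + 3·3931 + 5·4618 = 963 + 1093 + 9214 + 7596 + 11793 + 23090 = 53749
Weight total: 3 + 1 + 2 + 6 + 3 + 5 = 20
WMA = 53749 / 20 = 2687.450

2687.450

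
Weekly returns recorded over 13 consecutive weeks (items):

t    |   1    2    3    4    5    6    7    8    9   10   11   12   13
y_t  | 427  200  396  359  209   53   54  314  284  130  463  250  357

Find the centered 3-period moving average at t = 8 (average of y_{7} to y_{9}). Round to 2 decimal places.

217.33

Sum of periods 7–9: 54 + 314 + 284 = 652
Divide by 3: 652 / 3 = 217.33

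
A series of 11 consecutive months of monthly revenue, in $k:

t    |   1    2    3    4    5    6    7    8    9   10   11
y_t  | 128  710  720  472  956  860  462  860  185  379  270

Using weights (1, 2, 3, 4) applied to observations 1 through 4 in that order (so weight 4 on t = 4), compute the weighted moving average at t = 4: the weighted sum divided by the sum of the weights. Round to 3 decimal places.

559.600

Weighted sum: 1·128 + 2·710 + 3·720 + 4·472 = 128 + 1420 + 2160 + 1888 = 5596
Weight total: 1 + 2 + 3 + 4 = 10
WMA = 5596 / 10 = 559.600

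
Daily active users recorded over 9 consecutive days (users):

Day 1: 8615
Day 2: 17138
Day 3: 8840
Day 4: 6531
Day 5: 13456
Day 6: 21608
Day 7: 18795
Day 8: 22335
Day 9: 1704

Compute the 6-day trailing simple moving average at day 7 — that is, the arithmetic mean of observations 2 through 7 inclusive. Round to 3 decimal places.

14394.667

Sum of periods 2–7: 17138 + 8840 + 6531 + 13456 + 21608 + 18795 = 86368
Divide by 6: 86368 / 6 = 14394.667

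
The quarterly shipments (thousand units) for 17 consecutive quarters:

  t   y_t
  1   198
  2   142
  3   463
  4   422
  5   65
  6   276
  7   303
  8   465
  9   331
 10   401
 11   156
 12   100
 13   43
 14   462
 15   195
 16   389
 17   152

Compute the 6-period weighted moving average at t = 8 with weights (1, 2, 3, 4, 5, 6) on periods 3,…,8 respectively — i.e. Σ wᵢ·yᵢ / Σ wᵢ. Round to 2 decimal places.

329.10

Weighted sum: 1·463 + 2·422 + 3·65 + 4·276 + 5·303 + 6·465 = 463 + 844 + 195 + 1104 + 1515 + 2790 = 6911
Weight total: 1 + 2 + 3 + 4 + 5 + 6 = 21
WMA = 6911 / 21 = 329.10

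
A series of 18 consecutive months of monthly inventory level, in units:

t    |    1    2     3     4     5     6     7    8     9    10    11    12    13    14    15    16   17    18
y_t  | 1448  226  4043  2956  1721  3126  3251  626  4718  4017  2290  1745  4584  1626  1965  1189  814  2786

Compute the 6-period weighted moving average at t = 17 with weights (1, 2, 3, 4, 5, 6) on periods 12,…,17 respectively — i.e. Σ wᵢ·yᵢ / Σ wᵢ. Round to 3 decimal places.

1641.905

Weighted sum: 1·1745 + 2·4584 + 3·1626 + 4·1965 + 5·1189 + 6·814 = 1745 + 9168 + 4878 + 7860 + 5945 + 4884 = 34480
Weight total: 1 + 2 + 3 + 4 + 5 + 6 = 21
WMA = 34480 / 21 = 1641.905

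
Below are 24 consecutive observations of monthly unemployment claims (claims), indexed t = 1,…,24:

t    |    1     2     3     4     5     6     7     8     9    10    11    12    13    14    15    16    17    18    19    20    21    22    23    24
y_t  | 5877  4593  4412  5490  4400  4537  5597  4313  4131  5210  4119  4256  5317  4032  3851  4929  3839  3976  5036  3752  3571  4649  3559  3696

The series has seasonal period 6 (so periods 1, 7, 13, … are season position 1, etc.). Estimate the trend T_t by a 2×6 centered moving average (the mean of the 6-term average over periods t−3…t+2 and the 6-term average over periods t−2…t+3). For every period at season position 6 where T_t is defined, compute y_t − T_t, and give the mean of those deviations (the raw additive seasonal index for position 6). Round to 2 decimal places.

Season position 6 occurs at t = 6, 12, 18 (where T_t is defined).
t=6: T_6 = 4768.0833; y_6 − T_6 = 4537 − 4768.0833 = -231.0833
t=12: T_12 = 4487.5000; y_12 − T_12 = 4256 − 4487.5000 = -231.5000
t=18: T_18 = 4207.1667; y_18 − T_18 = 3976 − 4207.1667 = -231.1667
Mean deviation: (-231.0833 + -231.5000 + -231.1667) / 3 = -231.25

-231.25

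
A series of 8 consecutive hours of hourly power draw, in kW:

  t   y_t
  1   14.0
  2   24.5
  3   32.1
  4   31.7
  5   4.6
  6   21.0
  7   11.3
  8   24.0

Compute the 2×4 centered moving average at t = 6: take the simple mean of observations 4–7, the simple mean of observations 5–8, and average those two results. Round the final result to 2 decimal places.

Sum over 4–7: 31.7 + 4.6 + 21.0 + 11.3 = 68.6
Sum over 5–8: 4.6 + 21.0 + 11.3 + 24.0 = 60.9
CMA at t=6 = (68.6 + 60.9) / (2·4) = 129.5 / 8 = 16.19

16.19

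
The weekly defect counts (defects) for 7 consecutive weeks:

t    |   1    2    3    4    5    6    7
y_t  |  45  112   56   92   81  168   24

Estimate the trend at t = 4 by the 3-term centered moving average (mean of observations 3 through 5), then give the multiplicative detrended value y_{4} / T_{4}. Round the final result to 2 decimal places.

1.21

Trend T_4 = (56 + 92 + 81) / 3 = 229/3 = 76.3333
Ratio to trend: 92 / 76.3333 = 1.21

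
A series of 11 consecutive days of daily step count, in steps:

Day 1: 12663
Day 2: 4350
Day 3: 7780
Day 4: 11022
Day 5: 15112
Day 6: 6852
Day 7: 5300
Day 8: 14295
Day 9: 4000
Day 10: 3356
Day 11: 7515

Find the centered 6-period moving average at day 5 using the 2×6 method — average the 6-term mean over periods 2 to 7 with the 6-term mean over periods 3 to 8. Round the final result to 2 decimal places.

9231.42

Sum over 2–7: 4350 + 7780 + 11022 + 15112 + 6852 + 5300 = 50416
Sum over 3–8: 7780 + 11022 + 15112 + 6852 + 5300 + 14295 = 60361
CMA at t=5 = (50416 + 60361) / (2·6) = 110777 / 12 = 9231.42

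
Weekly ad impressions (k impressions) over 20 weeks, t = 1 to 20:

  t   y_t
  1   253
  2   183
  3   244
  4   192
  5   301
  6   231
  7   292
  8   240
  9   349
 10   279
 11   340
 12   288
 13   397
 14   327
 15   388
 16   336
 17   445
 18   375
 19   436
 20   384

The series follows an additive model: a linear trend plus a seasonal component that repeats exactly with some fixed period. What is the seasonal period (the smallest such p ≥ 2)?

First differences y_{t+1} − y_t: -70, 61, -52, 109, -70, 61, -52, 109, -70, 61, …
The difference pattern repeats every 4 terms and not for any smaller step, so p = 4.

4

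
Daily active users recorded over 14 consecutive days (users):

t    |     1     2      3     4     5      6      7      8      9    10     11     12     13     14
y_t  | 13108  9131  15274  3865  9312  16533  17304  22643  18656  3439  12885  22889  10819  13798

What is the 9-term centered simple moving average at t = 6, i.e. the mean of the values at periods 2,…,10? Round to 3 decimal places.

Sum of periods 2–10: 9131 + 15274 + 3865 + 9312 + 16533 + 17304 + 22643 + 18656 + 3439 = 116157
Divide by 9: 116157 / 9 = 12906.333

12906.333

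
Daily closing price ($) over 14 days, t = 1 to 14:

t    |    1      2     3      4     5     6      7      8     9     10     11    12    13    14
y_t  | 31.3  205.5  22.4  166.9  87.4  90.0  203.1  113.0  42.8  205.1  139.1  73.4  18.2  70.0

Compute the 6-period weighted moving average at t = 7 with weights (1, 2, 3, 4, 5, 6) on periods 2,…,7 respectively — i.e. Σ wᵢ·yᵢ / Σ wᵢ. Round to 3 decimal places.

Weighted sum: 1·205.5 + 2·22.4 + 3·166.9 + 4·87.4 + 5·90.0 + 6·203.1 = 205.5 + 44.8 + 500.7 + 349.6 + 450.0 + 1218.6 = 2769.2
Weight total: 1 + 2 + 3 + 4 + 5 + 6 = 21
WMA = 2769.2 / 21 = 131.867

131.867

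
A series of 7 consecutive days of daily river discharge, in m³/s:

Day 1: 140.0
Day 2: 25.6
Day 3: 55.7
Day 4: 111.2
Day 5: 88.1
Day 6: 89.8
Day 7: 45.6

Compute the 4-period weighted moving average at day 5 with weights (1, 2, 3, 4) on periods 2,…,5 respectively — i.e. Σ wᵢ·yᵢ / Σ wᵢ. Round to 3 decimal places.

82.300

Weighted sum: 1·25.6 + 2·55.7 + 3·111.2 + 4·88.1 = 25.6 + 111.4 + 333.6 + 352.4 = 823.0
Weight total: 1 + 2 + 3 + 4 = 10
WMA = 823.0 / 10 = 82.300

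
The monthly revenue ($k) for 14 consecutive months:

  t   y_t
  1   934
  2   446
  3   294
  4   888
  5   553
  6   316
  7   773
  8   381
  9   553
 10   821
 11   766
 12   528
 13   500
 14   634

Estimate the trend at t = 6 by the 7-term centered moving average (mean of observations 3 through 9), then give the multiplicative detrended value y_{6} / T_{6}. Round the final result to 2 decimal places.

Trend T_6 = (294 + 888 + 553 + 316 + 773 + 381 + 553) / 7 = 3758/7 = 536.8571
Ratio to trend: 316 / 536.8571 = 0.59

0.59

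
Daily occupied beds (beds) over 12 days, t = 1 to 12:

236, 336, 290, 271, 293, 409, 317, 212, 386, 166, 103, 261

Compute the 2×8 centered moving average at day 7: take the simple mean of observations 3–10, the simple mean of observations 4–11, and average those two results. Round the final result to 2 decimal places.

Sum over 3–10: 290 + 271 + 293 + 409 + 317 + 212 + 386 + 166 = 2344
Sum over 4–11: 271 + 293 + 409 + 317 + 212 + 386 + 166 + 103 = 2157
CMA at t=7 = (2344 + 2157) / (2·8) = 4501 / 16 = 281.31

281.31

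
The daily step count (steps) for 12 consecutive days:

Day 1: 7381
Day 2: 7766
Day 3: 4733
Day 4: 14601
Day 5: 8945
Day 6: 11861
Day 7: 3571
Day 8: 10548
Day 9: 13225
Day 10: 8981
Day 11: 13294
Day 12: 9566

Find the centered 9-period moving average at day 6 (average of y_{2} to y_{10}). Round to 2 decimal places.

9359.00

Sum of periods 2–10: 7766 + 4733 + 14601 + 8945 + 11861 + 3571 + 10548 + 13225 + 8981 = 84231
Divide by 9: 84231 / 9 = 9359.00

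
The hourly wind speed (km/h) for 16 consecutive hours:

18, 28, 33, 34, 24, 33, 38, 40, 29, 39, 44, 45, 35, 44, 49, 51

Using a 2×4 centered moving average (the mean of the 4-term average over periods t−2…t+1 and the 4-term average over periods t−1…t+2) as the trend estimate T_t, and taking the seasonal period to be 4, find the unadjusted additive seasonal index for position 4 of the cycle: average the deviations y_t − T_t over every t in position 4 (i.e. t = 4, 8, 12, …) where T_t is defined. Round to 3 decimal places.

3.833

Season position 4 occurs at t = 4, 8, 12 (where T_t is defined).
t=4: T_4 = 30.37500; y_4 − T_4 = 34 − 30.37500 = 3.62500
t=8: T_8 = 35.75000; y_8 − T_8 = 40 − 35.75000 = 4.25000
t=12: T_12 = 41.37500; y_12 − T_12 = 45 − 41.37500 = 3.62500
Mean deviation: (3.62500 + 4.25000 + 3.62500) / 3 = 3.833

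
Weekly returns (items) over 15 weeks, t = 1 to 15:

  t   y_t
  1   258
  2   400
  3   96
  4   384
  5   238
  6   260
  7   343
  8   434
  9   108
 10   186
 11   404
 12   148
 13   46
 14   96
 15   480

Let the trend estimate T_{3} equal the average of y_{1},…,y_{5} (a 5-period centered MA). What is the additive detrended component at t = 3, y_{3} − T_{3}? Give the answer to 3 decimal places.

Trend T_3 = (258 + 400 + 96 + 384 + 238) / 5 = 1376/5 = 275.20000
Detrended value: 96 − 275.20000 = -179.200

-179.200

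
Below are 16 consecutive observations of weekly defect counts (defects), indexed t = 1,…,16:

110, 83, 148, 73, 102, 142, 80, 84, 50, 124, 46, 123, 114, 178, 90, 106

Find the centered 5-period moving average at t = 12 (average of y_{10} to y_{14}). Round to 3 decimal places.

117.000

Sum of periods 10–14: 124 + 46 + 123 + 114 + 178 = 585
Divide by 5: 585 / 5 = 117.000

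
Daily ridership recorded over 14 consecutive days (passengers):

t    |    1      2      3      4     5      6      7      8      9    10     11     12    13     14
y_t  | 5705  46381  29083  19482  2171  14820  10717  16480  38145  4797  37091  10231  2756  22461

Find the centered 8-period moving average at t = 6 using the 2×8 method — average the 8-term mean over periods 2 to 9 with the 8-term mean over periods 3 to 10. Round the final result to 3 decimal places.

19560.875

Sum over 2–9: 46381 + 29083 + 19482 + 2171 + 14820 + 10717 + 16480 + 38145 = 177279
Sum over 3–10: 29083 + 19482 + 2171 + 14820 + 10717 + 16480 + 38145 + 4797 = 135695
CMA at t=6 = (177279 + 135695) / (2·8) = 312974 / 16 = 19560.875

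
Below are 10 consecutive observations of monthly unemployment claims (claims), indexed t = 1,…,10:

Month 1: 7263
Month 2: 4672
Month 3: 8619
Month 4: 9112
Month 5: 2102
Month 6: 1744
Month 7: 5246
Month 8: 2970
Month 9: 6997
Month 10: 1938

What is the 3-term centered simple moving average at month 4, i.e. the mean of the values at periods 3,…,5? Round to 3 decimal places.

6611.000

Sum of periods 3–5: 8619 + 9112 + 2102 = 19833
Divide by 3: 19833 / 3 = 6611.000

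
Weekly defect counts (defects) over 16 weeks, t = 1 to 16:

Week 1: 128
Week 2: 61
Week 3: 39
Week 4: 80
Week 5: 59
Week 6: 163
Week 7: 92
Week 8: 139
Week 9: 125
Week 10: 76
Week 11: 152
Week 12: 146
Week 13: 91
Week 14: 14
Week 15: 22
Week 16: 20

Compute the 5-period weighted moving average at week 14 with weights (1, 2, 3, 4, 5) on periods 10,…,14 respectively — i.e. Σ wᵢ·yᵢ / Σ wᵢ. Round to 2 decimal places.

83.47

Weighted sum: 1·76 + 2·152 + 3·146 + 4·91 + 5·14 = 76 + 304 + 438 + 364 + 70 = 1252
Weight total: 1 + 2 + 3 + 4 + 5 = 15
WMA = 1252 / 15 = 83.47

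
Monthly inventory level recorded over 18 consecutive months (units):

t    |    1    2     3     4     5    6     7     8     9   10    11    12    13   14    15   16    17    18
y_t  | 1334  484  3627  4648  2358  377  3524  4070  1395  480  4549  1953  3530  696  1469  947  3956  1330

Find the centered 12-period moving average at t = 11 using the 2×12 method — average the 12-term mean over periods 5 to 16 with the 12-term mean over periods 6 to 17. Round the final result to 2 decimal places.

Sum over 5–16: 2358 + 377 + 3524 + 4070 + 1395 + 480 + 4549 + 1953 + 3530 + 696 + 1469 + 947 = 25348
Sum over 6–17: 377 + 3524 + 4070 + 1395 + 480 + 4549 + 1953 + 3530 + 696 + 1469 + 947 + 3956 = 26946
CMA at t=11 = (25348 + 26946) / (2·12) = 52294 / 24 = 2178.92

2178.92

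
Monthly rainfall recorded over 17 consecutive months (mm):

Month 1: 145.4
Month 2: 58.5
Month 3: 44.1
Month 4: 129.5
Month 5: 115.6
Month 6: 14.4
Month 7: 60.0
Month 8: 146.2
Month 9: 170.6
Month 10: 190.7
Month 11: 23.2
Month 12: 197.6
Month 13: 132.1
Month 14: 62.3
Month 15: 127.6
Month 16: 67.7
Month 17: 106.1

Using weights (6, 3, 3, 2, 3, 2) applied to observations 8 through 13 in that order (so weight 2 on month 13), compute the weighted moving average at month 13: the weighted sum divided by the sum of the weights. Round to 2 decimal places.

150.76

Weighted sum: 6·146.2 + 3·170.6 + 3·190.7 + 2·23.2 + 3·197.6 + 2·132.1 = 877.2 + 511.8 + 572.1 + 46.4 + 592.8 + 264.2 = 2864.5
Weight total: 6 + 3 + 3 + 2 + 3 + 2 = 19
WMA = 2864.5 / 19 = 150.76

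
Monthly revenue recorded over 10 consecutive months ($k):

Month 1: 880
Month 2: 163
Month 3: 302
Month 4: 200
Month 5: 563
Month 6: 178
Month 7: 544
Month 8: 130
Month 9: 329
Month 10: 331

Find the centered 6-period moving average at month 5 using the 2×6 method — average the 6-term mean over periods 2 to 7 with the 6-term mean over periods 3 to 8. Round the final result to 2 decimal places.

Sum over 2–7: 163 + 302 + 200 + 563 + 178 + 544 = 1950
Sum over 3–8: 302 + 200 + 563 + 178 + 544 + 130 = 1917
CMA at t=5 = (1950 + 1917) / (2·6) = 3867 / 12 = 322.25

322.25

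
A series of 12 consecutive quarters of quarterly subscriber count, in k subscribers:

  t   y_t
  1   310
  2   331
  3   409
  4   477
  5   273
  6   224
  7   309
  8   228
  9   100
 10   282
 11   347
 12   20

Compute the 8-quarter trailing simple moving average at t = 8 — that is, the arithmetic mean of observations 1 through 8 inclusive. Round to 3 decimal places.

320.125

Sum of periods 1–8: 310 + 331 + 409 + 477 + 273 + 224 + 309 + 228 = 2561
Divide by 8: 2561 / 8 = 320.125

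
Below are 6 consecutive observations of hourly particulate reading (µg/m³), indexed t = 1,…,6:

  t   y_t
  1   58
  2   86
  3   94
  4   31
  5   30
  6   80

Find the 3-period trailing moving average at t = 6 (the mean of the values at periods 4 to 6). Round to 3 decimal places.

47.000

Sum of periods 4–6: 31 + 30 + 80 = 141
Divide by 3: 141 / 3 = 47.000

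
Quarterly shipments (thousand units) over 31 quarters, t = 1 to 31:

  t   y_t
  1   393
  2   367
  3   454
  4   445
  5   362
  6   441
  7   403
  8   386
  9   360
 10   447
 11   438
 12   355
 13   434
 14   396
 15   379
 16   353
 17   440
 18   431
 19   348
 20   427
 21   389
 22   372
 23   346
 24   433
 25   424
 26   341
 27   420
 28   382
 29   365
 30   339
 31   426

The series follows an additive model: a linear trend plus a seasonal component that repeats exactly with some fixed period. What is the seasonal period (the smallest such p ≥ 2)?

First differences y_{t+1} − y_t: -26, 87, -9, -83, 79, -38, -17, -26, 87, -9, -83, 79, -38, -17, -26, 87, …
The difference pattern repeats every 7 terms and not for any smaller step, so p = 7.

7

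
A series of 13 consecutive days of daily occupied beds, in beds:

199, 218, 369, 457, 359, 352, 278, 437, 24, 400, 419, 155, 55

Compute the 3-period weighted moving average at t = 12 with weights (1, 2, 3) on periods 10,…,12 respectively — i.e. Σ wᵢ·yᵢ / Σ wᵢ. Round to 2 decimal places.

Weighted sum: 1·400 + 2·419 + 3·155 = 400 + 838 + 465 = 1703
Weight total: 1 + 2 + 3 = 6
WMA = 1703 / 6 = 283.83

283.83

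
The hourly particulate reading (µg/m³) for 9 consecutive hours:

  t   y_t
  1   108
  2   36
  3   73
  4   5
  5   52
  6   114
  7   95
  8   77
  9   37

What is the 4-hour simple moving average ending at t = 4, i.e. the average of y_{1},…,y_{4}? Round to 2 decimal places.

55.50

Sum of periods 1–4: 108 + 36 + 73 + 5 = 222
Divide by 4: 222 / 4 = 55.50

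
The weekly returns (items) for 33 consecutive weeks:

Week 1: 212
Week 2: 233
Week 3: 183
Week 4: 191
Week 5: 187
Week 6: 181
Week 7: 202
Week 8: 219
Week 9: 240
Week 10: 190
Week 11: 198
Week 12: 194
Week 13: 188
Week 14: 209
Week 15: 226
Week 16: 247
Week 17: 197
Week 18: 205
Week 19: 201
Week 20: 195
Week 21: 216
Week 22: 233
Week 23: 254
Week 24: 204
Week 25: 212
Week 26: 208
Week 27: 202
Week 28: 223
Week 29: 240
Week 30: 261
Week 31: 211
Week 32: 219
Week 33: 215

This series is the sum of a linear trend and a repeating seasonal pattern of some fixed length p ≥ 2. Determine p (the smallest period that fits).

7

First differences y_{t+1} − y_t: 21, -50, 8, -4, -6, 21, 17, 21, -50, 8, -4, -6, 21, 17, 21, -50, …
The difference pattern repeats every 7 terms and not for any smaller step, so p = 7.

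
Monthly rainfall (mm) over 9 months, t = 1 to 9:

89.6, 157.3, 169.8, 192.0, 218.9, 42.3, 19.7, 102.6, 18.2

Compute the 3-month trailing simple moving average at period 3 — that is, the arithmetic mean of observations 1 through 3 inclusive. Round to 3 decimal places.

138.900

Sum of periods 1–3: 89.6 + 157.3 + 169.8 = 416.7
Divide by 3: 416.7 / 3 = 138.900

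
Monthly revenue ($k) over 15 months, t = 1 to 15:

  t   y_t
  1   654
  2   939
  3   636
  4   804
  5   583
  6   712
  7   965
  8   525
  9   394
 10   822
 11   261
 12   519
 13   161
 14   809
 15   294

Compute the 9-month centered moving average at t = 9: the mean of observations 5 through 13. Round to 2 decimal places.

549.11

Sum of periods 5–13: 583 + 712 + 965 + 525 + 394 + 822 + 261 + 519 + 161 = 4942
Divide by 9: 4942 / 9 = 549.11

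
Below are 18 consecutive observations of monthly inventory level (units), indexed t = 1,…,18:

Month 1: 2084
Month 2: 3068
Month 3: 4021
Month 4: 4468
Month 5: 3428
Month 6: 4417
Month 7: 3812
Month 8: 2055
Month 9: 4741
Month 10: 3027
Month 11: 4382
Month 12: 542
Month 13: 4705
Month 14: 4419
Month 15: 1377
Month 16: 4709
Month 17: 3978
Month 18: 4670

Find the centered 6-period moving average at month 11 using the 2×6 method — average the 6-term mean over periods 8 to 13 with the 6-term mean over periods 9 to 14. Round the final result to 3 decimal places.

Sum over 8–13: 2055 + 4741 + 3027 + 4382 + 542 + 4705 = 19452
Sum over 9–14: 4741 + 3027 + 4382 + 542 + 4705 + 4419 = 21816
CMA at t=11 = (19452 + 21816) / (2·6) = 41268 / 12 = 3439.000

3439.000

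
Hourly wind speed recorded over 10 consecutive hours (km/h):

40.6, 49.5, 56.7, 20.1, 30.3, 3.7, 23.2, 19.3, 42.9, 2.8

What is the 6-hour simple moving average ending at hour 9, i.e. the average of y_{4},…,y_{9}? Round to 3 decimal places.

23.250

Sum of periods 4–9: 20.1 + 30.3 + 3.7 + 23.2 + 19.3 + 42.9 = 139.5
Divide by 6: 139.5 / 6 = 23.250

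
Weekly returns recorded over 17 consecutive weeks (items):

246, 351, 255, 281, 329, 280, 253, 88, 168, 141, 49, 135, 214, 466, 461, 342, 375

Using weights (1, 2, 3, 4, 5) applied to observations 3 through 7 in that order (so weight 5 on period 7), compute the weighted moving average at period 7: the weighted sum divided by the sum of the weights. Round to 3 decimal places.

279.267

Weighted sum: 1·255 + 2·281 + 3·329 + 4·280 + 5·253 = 255 + 562 + 987 + 1120 + 1265 = 4189
Weight total: 1 + 2 + 3 + 4 + 5 = 15
WMA = 4189 / 15 = 279.267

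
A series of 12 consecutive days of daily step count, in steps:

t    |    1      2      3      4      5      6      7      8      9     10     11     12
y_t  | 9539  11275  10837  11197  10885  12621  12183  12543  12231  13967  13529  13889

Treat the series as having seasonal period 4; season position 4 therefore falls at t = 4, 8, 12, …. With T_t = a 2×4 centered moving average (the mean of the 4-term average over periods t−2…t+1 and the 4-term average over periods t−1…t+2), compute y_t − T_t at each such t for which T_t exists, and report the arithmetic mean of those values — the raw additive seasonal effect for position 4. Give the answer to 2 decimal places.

Season position 4 occurs at t = 4, 8 (where T_t is defined).
t=4: T_4 = 11216.7500; y_4 − T_4 = 11197 − 11216.7500 = -19.7500
t=8: T_8 = 12562.7500; y_8 − T_8 = 12543 − 12562.7500 = -19.7500
Mean deviation: (-19.7500 + -19.7500) / 2 = -19.75

-19.75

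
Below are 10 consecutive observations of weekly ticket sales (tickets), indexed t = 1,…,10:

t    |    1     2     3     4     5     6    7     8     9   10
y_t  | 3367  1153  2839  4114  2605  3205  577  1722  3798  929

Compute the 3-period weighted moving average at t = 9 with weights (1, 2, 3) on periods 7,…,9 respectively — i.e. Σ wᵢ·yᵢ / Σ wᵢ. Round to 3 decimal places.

2569.167

Weighted sum: 1·577 + 2·1722 + 3·3798 = 577 + 3444 + 11394 = 15415
Weight total: 1 + 2 + 3 = 6
WMA = 15415 / 6 = 2569.167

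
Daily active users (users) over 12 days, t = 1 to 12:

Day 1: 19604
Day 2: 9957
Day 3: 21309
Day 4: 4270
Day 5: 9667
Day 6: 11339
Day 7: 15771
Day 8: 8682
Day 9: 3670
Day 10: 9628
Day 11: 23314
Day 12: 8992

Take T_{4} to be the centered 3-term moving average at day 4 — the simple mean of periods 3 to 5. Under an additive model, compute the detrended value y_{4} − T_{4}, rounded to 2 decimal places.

-7478.67

Trend T_4 = (21309 + 4270 + 9667) / 3 = 35246/3 = 11748.6667
Detrended value: 4270 − 11748.6667 = -7478.67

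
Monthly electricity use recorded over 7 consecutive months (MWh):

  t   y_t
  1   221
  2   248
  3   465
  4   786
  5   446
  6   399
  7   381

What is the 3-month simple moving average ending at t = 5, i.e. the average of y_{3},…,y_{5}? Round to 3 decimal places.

565.667

Sum of periods 3–5: 465 + 786 + 446 = 1697
Divide by 3: 1697 / 3 = 565.667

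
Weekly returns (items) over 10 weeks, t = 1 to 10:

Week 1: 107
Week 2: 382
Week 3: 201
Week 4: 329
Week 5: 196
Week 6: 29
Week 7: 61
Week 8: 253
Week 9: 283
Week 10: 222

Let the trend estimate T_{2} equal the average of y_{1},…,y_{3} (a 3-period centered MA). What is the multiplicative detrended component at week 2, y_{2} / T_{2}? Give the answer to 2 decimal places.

1.66

Trend T_2 = (107 + 382 + 201) / 3 = 690/3 = 230.0000
Ratio to trend: 382 / 230.0000 = 1.66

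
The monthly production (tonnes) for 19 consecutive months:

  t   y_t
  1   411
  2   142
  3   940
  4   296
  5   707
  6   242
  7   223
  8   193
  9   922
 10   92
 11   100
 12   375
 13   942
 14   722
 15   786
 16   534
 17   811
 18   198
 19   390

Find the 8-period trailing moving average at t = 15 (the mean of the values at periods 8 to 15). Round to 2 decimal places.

Sum of periods 8–15: 193 + 922 + 92 + 100 + 375 + 942 + 722 + 786 = 4132
Divide by 8: 4132 / 8 = 516.50

516.50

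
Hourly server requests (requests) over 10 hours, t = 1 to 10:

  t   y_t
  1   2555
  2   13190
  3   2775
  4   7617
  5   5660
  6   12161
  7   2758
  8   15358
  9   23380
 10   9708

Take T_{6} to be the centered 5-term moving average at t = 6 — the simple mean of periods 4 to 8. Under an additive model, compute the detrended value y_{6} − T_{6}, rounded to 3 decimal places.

Trend T_6 = (7617 + 5660 + 12161 + 2758 + 15358) / 5 = 43554/5 = 8710.80000
Detrended value: 12161 − 8710.80000 = 3450.200

3450.200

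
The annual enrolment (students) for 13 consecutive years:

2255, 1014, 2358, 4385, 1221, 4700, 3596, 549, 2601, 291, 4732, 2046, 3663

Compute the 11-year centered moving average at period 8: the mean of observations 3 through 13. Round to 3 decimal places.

2740.182

Sum of periods 3–13: 2358 + 4385 + 1221 + 4700 + 3596 + 549 + 2601 + 291 + 4732 + 2046 + 3663 = 30142
Divide by 11: 30142 / 11 = 2740.182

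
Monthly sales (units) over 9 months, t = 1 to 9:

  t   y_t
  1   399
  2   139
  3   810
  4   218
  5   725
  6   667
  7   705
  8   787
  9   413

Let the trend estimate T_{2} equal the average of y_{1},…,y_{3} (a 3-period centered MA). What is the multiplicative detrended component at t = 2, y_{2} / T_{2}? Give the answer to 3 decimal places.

Trend T_2 = (399 + 139 + 810) / 3 = 1348/3 = 449.33333
Ratio to trend: 139 / 449.33333 = 0.309

0.309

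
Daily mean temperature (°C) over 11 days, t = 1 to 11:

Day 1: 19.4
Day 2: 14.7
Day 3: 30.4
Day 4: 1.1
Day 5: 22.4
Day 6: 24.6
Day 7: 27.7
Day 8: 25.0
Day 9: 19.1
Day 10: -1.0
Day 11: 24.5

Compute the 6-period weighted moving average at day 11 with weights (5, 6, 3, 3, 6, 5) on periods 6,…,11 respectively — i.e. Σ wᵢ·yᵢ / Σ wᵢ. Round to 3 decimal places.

Weighted sum: 5·24.6 + 6·27.7 + 3·25.0 + 3·19.1 + 6·-1.0 + 5·24.5 = 123.0 + 166.2 + 75.0 + 57.3 + -6.0 + 122.5 = 538.0
Weight total: 5 + 6 + 3 + 3 + 6 + 5 = 28
WMA = 538.0 / 28 = 19.214

19.214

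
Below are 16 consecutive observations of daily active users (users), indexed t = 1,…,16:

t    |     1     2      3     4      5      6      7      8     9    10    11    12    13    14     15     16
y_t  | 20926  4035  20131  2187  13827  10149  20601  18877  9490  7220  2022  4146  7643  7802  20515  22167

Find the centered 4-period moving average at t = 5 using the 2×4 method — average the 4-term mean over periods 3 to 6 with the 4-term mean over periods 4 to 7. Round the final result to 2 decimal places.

11632.25

Sum over 3–6: 20131 + 2187 + 13827 + 10149 = 46294
Sum over 4–7: 2187 + 13827 + 10149 + 20601 = 46764
CMA at t=5 = (46294 + 46764) / (2·4) = 93058 / 8 = 11632.25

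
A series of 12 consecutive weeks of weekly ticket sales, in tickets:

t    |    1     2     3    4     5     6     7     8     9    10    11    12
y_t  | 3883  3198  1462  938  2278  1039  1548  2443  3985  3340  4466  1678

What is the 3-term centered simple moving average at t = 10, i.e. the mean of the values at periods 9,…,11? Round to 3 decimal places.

3930.333

Sum of periods 9–11: 3985 + 3340 + 4466 = 11791
Divide by 3: 11791 / 3 = 3930.333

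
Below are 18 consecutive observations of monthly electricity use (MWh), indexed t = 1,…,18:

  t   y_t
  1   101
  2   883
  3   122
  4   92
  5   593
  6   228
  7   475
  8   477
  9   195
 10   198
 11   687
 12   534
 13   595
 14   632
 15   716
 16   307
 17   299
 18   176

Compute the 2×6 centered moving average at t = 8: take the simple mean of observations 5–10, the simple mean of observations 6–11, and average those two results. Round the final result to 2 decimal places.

368.83

Sum over 5–10: 593 + 228 + 475 + 477 + 195 + 198 = 2166
Sum over 6–11: 228 + 475 + 477 + 195 + 198 + 687 = 2260
CMA at t=8 = (2166 + 2260) / (2·6) = 4426 / 12 = 368.83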